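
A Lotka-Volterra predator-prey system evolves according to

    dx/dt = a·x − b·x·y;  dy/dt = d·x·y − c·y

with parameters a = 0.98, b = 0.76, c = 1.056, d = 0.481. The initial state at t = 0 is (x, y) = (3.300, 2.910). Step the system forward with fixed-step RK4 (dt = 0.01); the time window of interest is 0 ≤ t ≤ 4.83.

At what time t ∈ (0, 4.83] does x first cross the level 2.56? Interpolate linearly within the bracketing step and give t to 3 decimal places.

t=0.000: state=(3.300, 2.910)
step 1 (dt=0.01): k1=(-4.064, 1.546), k2=(-4.059, 1.522), k3=(-4.058, 1.522), k4=(-4.052, 1.497); state += dt/6·(k1+2k2+2k3+k4)
t=0.010: state=(3.259, 2.925)
t=0.020: state=(3.219, 2.940)
t=0.030: state=(3.179, 2.954)
t=0.190: state=(2.568, 3.111)
next step: t=0.200: state=(2.533, 3.116) — x has crossed 2.56
linear interpolation between t=0.190 (2.56804) and t=0.200 (2.53268) → t≈0.192

t = 0.192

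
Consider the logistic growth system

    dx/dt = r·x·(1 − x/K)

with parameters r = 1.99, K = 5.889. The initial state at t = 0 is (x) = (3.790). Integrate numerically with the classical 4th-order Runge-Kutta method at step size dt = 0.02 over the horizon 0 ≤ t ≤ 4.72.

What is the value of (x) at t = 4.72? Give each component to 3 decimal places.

(x) = (5.889)

t=0.000: state=(3.790)
step 1 (dt=0.02): k1=(2.688), k2=(2.673), k3=(2.673), k4=(2.657); state += dt/6·(k1+2k2+2k3+k4)
t=0.020: state=(3.843)
t=0.040: state=(3.896)
t=0.060: state=(3.948)
continuing one RK4 step at a time; state shown every 10 steps (Δt=0.2):
t=0.200: state=(4.292)
t=0.400: state=(4.712)
t=0.600: state=(5.043)
t=0.800: state=(5.292)
t=1.000: state=(5.475)
t=1.200: state=(5.604)
t=1.400: state=(5.695)
t=1.600: state=(5.757)
t=1.800: state=(5.800)
t=2.000: state=(5.829)
t=2.200: state=(5.848)
t=2.400: state=(5.862)
t=2.600: state=(5.871)
t=2.800: state=(5.877)
t=3.000: state=(5.881)
t=3.200: state=(5.883)
t=3.400: state=(5.885)
t=3.600: state=(5.886)
t=3.800: state=(5.887)
t=4.000: state=(5.888)
t=4.200: state=(5.888)
t=4.400: state=(5.888)
t=4.600: state=(5.889)
t=4.720: state=(5.889)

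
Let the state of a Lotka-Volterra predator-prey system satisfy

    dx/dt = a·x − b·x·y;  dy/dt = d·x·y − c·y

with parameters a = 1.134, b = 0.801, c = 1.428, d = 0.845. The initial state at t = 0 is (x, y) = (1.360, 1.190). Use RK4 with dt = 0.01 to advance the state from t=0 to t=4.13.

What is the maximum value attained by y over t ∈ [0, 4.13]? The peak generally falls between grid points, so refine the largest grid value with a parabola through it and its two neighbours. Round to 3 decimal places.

max y = 1.866

t=0.000: state=(1.360, 1.190)
step 1 (dt=0.01): k1=(0.246, -0.332), k2=(0.248, -0.330), k3=(0.248, -0.330), k4=(0.250, -0.328); state += dt/6·(k1+2k2+2k3+k4)
t=0.010: state=(1.362, 1.187)
t=0.020: state=(1.365, 1.183)
t=0.030: state=(1.368, 1.180)
continuing one RK4 step at a time; state shown every 20 steps (Δt=0.2):
t=0.200: state=(1.417, 1.131)
t=0.400: state=(1.489, 1.086)
t=0.600: state=(1.574, 1.057)
t=0.800: state=(1.669, 1.045)
t=1.000: state=(1.771, 1.050)
t=1.200: state=(1.874, 1.074)
t=1.400: state=(1.973, 1.117)
t=1.600: state=(2.060, 1.181)
t=1.800: state=(2.125, 1.265)
t=2.000: state=(2.160, 1.366)
t=2.200: state=(2.158, 1.479)
t=2.400: state=(2.116, 1.596)
t=2.600: state=(2.038, 1.705)
t=2.800: state=(1.931, 1.793)
t=3.000: state=(1.809, 1.848)
t=3.200: state=(1.684, 1.866)
t=3.400: state=(1.569, 1.846)
t=3.600: state=(1.470, 1.793)
t=3.800: state=(1.392, 1.716)
t=4.000: state=(1.337, 1.623)
t=4.130: state=(1.312, 1.559)
largest grid value and its neighbours: y(3.180)=1.86605, y(3.190)=1.86611, y(3.200)=1.86607
parabola through these three points peaks at t≈3.191 with y≈1.86611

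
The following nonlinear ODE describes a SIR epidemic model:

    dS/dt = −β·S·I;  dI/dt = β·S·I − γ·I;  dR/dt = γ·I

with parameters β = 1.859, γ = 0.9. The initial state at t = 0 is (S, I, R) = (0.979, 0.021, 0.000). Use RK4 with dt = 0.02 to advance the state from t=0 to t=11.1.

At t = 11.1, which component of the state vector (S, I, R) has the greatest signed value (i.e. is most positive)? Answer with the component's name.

t=0.000: state=(0.979, 0.021, 0.000)
step 1 (dt=0.02): k1=(-0.038, 0.019, 0.019), k2=(-0.039, 0.019, 0.019), k3=(-0.039, 0.019, 0.019), k4=(-0.039, 0.020, 0.019); state += dt/6·(k1+2k2+2k3+k4)
t=0.020: state=(0.978, 0.021, 0.000)
t=0.040: state=(0.977, 0.022, 0.001)
t=0.060: state=(0.977, 0.022, 0.001)
continuing one RK4 step at a time; state shown every 25 steps (Δt=0.5):
t=0.500: state=(0.955, 0.033, 0.012)
t=1.000: state=(0.919, 0.050, 0.030)
t=1.500: state=(0.868, 0.074, 0.058)
t=2.000: state=(0.801, 0.102, 0.097)
t=2.500: state=(0.718, 0.132, 0.150)
t=3.000: state=(0.627, 0.157, 0.215)
t=3.500: state=(0.538, 0.172, 0.290)
t=4.000: state=(0.457, 0.174, 0.368)
t=4.500: state=(0.390, 0.165, 0.445)
t=5.000: state=(0.338, 0.147, 0.515)
t=5.500: state=(0.297, 0.126, 0.577)
t=6.000: state=(0.267, 0.104, 0.629)
t=6.500: state=(0.245, 0.084, 0.671)
t=7.000: state=(0.228, 0.067, 0.705)
t=7.500: state=(0.216, 0.052, 0.731)
t=8.000: state=(0.207, 0.041, 0.752)
t=8.500: state=(0.200, 0.031, 0.768)
t=9.000: state=(0.195, 0.024, 0.781)
t=9.500: state=(0.191, 0.018, 0.790)
t=10.000: state=(0.189, 0.014, 0.798)
t=10.500: state=(0.186, 0.011, 0.803)
t=11.000: state=(0.185, 0.008, 0.807)
t=11.100: state=(0.185, 0.008, 0.808)
compare at T: S=0.185, I=0.008, R=0.808

largest component: R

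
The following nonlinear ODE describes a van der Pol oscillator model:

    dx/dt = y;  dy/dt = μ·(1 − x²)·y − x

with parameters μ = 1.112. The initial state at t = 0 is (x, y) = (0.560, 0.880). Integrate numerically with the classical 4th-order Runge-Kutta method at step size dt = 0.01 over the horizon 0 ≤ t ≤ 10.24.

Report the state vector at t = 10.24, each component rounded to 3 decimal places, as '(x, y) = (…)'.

(x, y) = (-2.005, -0.159)

t=0.000: state=(0.560, 0.880)
step 1 (dt=0.01): k1=(0.880, 0.112), k2=(0.881, 0.103), k3=(0.881, 0.103), k4=(0.881, 0.094); state += dt/6·(k1+2k2+2k3+k4)
t=0.010: state=(0.569, 0.881)
t=0.020: state=(0.578, 0.882)
t=0.030: state=(0.586, 0.883)
continuing one RK4 step at a time; state shown every 50 steps (Δt=0.5):
t=0.500: state=(0.971, 0.676)
t=1.000: state=(1.170, 0.095)
t=1.500: state=(1.076, -0.450)
t=2.000: state=(0.723, -0.982)
t=2.500: state=(0.044, -1.806)
t=3.000: state=(-1.065, -2.349)
t=3.500: state=(-1.839, -0.586)
t=4.000: state=(-1.842, 0.362)
t=4.500: state=(-1.580, 0.658)
t=5.000: state=(-1.183, 0.949)
t=5.500: state=(-0.583, 1.529)
t=6.000: state=(0.445, 2.625)
t=6.500: state=(1.694, 1.689)
t=7.000: state=(2.004, -0.109)
t=7.500: state=(1.821, -0.531)
t=8.000: state=(1.503, -0.741)
t=8.500: state=(1.061, -1.064)
t=9.000: state=(0.375, -1.778)
t=9.500: state=(-0.796, -2.791)
t=10.000: state=(-1.872, -1.035)
t=10.240: state=(-2.005, -0.159)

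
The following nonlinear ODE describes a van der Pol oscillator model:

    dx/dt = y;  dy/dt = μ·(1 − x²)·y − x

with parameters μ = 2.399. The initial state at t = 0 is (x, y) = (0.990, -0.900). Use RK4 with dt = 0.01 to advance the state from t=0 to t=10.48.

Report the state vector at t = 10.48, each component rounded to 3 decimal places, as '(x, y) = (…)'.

t=0.000: state=(0.990, -0.900)
step 1 (dt=0.01): k1=(-0.900, -1.033), k2=(-0.905, -1.048), k3=(-0.905, -1.048), k4=(-0.910, -1.063); state += dt/6·(k1+2k2+2k3+k4)
t=0.010: state=(0.981, -0.910)
t=0.020: state=(0.972, -0.921)
t=0.030: state=(0.963, -0.932)
continuing one RK4 step at a time; state shown every 50 steps (Δt=0.5):
t=0.500: state=(0.311, -2.127)
t=1.000: state=(-1.446, -3.663)
t=1.500: state=(-2.024, 0.108)
t=2.000: state=(-1.906, 0.286)
t=2.500: state=(-1.752, 0.332)
t=3.000: state=(-1.571, 0.398)
t=3.500: state=(-1.345, 0.518)
t=4.000: state=(-1.027, 0.800)
t=4.500: state=(-0.436, 1.804)
t=5.000: state=(1.168, 4.189)
t=5.500: state=(2.022, 0.007)
t=6.000: state=(1.920, -0.280)
t=6.500: state=(1.768, -0.327)
t=7.000: state=(1.590, -0.390)
t=7.500: state=(1.371, -0.502)
t=8.000: state=(1.066, -0.757)
t=8.500: state=(0.522, -1.621)
t=9.000: state=(-0.953, -4.309)
t=9.500: state=(-2.019, -0.133)
t=10.000: state=(-1.934, 0.274)
t=10.480: state=(-1.791, 0.320)

(x, y) = (-1.791, 0.320)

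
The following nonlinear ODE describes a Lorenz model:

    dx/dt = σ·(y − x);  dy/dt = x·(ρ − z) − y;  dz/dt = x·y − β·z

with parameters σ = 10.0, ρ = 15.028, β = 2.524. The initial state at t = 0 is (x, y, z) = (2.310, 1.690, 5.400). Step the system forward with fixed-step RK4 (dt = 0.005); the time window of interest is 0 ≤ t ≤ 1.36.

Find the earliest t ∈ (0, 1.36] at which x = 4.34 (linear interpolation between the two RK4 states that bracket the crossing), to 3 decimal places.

t = 0.198

t=0.000: state=(2.310, 1.690, 5.400)
step 1 (dt=0.005): k1=(-6.200, 20.551, -9.726), k2=(-5.531, 20.406, -9.573), k3=(-5.552, 20.421, -9.572), k4=(-4.901, 20.291, -9.419); state += dt/6·(k1+2k2+2k3+k4)
t=0.005: state=(2.282, 1.792, 5.352)
t=0.010: state=(2.261, 1.893, 5.306)
t=0.015: state=(2.245, 1.993, 5.261)
continuing one RK4 step at a time; state shown every 10 steps (Δt=0.05):
t=0.050: state=(2.279, 2.689, 4.993)
t=0.100: state=(2.665, 3.770, 4.773)
t=0.150: state=(3.371, 5.084, 4.833)
t=0.195: state=(4.266, 6.535, 5.258)
next step: t=0.200: state=(4.381, 6.712, 5.335) — x has crossed 4.34
linear interpolation between t=0.195 (4.26609) and t=0.200 (4.38107) → t≈0.198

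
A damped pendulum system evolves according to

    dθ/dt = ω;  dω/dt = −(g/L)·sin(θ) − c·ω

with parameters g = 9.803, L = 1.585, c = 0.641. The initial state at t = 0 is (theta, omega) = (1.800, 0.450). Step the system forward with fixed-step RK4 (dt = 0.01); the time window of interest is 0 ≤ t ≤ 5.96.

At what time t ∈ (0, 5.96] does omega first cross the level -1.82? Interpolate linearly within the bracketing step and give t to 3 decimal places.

t = 0.404

t=0.000: state=(1.800, 0.450)
step 1 (dt=0.01): k1=(0.450, -6.312), k2=(0.418, -6.288), k3=(0.419, -6.288), k4=(0.387, -6.265); state += dt/6·(k1+2k2+2k3+k4)
t=0.010: state=(1.804, 0.387)
t=0.020: state=(1.808, 0.325)
t=0.030: state=(1.811, 0.263)
continuing one RK4 step at a time; state shown every 20 steps (Δt=0.2):
t=0.200: state=(1.769, -0.734)
t=0.400: state=(1.514, -1.799)
next step: t=0.410: state=(1.496, -1.849) — omega has crossed -1.82
linear interpolation between t=0.400 (-1.79880) and t=0.410 (-1.84883) → t≈0.404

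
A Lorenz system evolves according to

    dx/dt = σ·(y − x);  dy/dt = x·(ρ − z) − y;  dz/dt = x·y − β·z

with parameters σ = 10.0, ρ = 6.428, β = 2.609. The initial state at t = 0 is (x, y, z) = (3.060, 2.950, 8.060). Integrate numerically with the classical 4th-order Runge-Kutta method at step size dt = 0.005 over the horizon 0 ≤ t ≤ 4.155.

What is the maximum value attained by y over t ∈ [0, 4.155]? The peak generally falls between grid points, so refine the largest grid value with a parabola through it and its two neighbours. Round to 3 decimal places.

t=0.000: state=(3.060, 2.950, 8.060)
step 1 (dt=0.005): k1=(-1.100, -7.944, -12.002), k2=(-1.271, -7.828, -11.992), k3=(-1.264, -7.828, -11.993), k4=(-1.428, -7.711, -11.983); state += dt/6·(k1+2k2+2k3+k4)
t=0.005: state=(3.054, 2.911, 8.000)
t=0.010: state=(3.046, 2.873, 7.940)
t=0.015: state=(3.036, 2.836, 7.880)
continuing one RK4 step at a time; state shown every 40 steps (Δt=0.2):
t=0.200: state=(2.429, 2.175, 5.813)
t=0.400: state=(2.294, 2.400, 4.252)
t=0.600: state=(2.779, 3.143, 3.614)
t=0.800: state=(3.660, 4.139, 4.015)
t=1.000: state=(4.460, 4.708, 5.302)
t=1.200: state=(4.480, 4.264, 6.365)
t=1.400: state=(3.846, 3.508, 6.265)
t=1.600: state=(3.345, 3.204, 5.539)
t=1.800: state=(3.283, 3.351, 4.949)
t=2.000: state=(3.547, 3.722, 4.821)
t=2.200: state=(3.893, 4.039, 5.142)
t=2.400: state=(4.055, 4.062, 5.598)
t=2.600: state=(3.940, 3.835, 5.791)
t=2.800: state=(3.717, 3.619, 5.642)
t=3.000: state=(3.594, 3.573, 5.377)
t=3.200: state=(3.626, 3.673, 5.221)
t=3.400: state=(3.748, 3.812, 5.255)
t=3.600: state=(3.848, 3.878, 5.407)
t=3.800: state=(3.857, 3.838, 5.534)
t=4.000: state=(3.792, 3.752, 5.544)
t=4.155: state=(3.735, 3.705, 5.486)
largest grid value and its neighbours: y(1.005)=4.70946, y(1.010)=4.70992, y(1.015)=4.70965
parabola through these three points peaks at t≈1.011 with y≈4.70993

max y = 4.710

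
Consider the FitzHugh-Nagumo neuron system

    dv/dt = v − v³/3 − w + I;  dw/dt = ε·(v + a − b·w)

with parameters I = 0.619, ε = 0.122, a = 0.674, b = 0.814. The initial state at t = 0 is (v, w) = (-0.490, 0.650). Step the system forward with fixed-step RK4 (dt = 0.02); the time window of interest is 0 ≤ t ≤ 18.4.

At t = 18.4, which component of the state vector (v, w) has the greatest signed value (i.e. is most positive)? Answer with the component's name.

largest component: v

t=0.000: state=(-0.490, 0.650)
step 1 (dt=0.02): k1=(-0.482, -0.042), k2=(-0.485, -0.043), k3=(-0.485, -0.043), k4=(-0.488, -0.043); state += dt/6·(k1+2k2+2k3+k4)
t=0.020: state=(-0.500, 0.649)
t=0.040: state=(-0.510, 0.648)
t=0.060: state=(-0.519, 0.647)
continuing one RK4 step at a time; state shown every 50 steps (Δt=1):
t=1.000: state=(-1.086, 0.576)
t=2.000: state=(-1.505, 0.445)
t=3.000: state=(-1.563, 0.301)
t=4.000: state=(-1.504, 0.172)
t=5.000: state=(-1.420, 0.064)
t=6.000: state=(-1.328, -0.023)
t=7.000: state=(-1.230, -0.091)
t=8.000: state=(-1.126, -0.141)
t=9.000: state=(-1.009, -0.173)
t=10.000: state=(-0.869, -0.188)
t=11.000: state=(-0.683, -0.183)
t=12.000: state=(-0.385, -0.150)
t=13.000: state=(0.237, -0.071)
t=14.000: state=(1.382, 0.108)
t=15.000: state=(1.824, 0.372)
t=16.000: state=(1.775, 0.625)
t=17.000: state=(1.671, 0.845)
t=18.000: state=(1.559, 1.030)
t=18.400: state=(1.512, 1.096)
compare at T: v=1.512, w=1.096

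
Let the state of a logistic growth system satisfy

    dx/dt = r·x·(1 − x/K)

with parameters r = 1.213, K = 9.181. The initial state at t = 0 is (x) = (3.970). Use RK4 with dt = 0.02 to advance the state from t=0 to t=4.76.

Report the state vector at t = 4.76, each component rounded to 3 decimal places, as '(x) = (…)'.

(x) = (9.144)

t=0.000: state=(3.970)
step 1 (dt=0.02): k1=(2.733), k2=(2.738), k3=(2.738), k4=(2.742); state += dt/6·(k1+2k2+2k3+k4)
t=0.020: state=(4.025)
t=0.040: state=(4.080)
t=0.060: state=(4.135)
continuing one RK4 step at a time; state shown every 10 steps (Δt=0.2):
t=0.200: state=(4.523)
t=0.400: state=(5.078)
t=0.600: state=(5.619)
t=0.800: state=(6.131)
t=1.000: state=(6.604)
t=1.200: state=(7.029)
t=1.400: state=(7.403)
t=1.600: state=(7.725)
t=1.800: state=(7.998)
t=2.000: state=(8.227)
t=2.200: state=(8.415)
t=2.400: state=(8.569)
t=2.600: state=(8.694)
t=2.800: state=(8.794)
t=3.000: state=(8.875)
t=3.200: state=(8.939)
t=3.400: state=(8.990)
t=3.600: state=(9.031)
t=3.800: state=(9.063)
t=4.000: state=(9.088)
t=4.200: state=(9.108)
t=4.400: state=(9.123)
t=4.600: state=(9.136)
t=4.760: state=(9.144)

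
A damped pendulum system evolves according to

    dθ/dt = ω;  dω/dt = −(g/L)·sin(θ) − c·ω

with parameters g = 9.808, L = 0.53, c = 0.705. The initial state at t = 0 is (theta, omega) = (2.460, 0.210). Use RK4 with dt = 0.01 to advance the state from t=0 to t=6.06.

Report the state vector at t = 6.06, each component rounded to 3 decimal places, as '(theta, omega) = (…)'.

(theta, omega) = (0.018, 1.067)

t=0.000: state=(2.460, 0.210)
step 1 (dt=0.01): k1=(0.210, -11.807), k2=(0.151, -11.750), k3=(0.151, -11.755), k4=(0.092, -11.703); state += dt/6·(k1+2k2+2k3+k4)
t=0.010: state=(2.462, 0.092)
t=0.020: state=(2.462, -0.024)
t=0.030: state=(2.461, -0.140)
continuing one RK4 step at a time; state shown every 20 steps (Δt=0.2):
t=0.200: state=(2.270, -2.141)
t=0.400: state=(1.566, -4.990)
t=0.600: state=(0.321, -6.986)
t=0.800: state=(-0.937, -4.932)
t=1.000: state=(-1.532, -0.999)
t=1.200: state=(-1.365, 2.572)
t=1.400: state=(-0.569, 5.061)
t=1.600: state=(0.449, 4.522)
t=1.800: state=(1.066, 1.450)
t=2.000: state=(1.021, -1.812)
t=2.200: state=(0.419, -3.884)
t=2.400: state=(-0.358, -3.417)
t=2.600: state=(-0.811, -0.946)
t=2.800: state=(-0.728, 1.684)
t=3.000: state=(-0.221, 3.075)
t=3.200: state=(0.358, 2.373)
t=3.400: state=(0.636, 0.306)
t=3.600: state=(0.488, -1.662)
t=3.800: state=(0.056, -2.386)
t=4.000: state=(-0.355, -1.492)
t=4.200: state=(-0.487, 0.209)
t=4.400: state=(-0.296, 1.561)
t=4.600: state=(0.059, 1.759)
t=4.800: state=(0.329, 0.800)
t=5.000: state=(0.354, -0.534)
t=5.200: state=(0.150, -1.360)
t=5.400: state=(-0.123, -1.207)
t=5.600: state=(-0.281, -0.297)
t=5.800: state=(-0.238, 0.681)
t=6.000: state=(-0.047, 1.097)
t=6.060: state=(0.018, 1.067)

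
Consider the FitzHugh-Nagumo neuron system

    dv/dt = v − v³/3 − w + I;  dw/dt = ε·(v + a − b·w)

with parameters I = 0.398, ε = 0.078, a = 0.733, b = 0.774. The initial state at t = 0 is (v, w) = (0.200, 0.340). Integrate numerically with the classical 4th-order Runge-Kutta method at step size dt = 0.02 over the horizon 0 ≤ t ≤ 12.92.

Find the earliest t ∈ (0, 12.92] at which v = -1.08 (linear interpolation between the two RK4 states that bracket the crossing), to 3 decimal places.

t = 12.329

t=0.000: state=(0.200, 0.340)
step 1 (dt=0.02): k1=(0.255, 0.052), k2=(0.257, 0.052), k3=(0.257, 0.052), k4=(0.259, 0.053); state += dt/6·(k1+2k2+2k3+k4)
t=0.020: state=(0.205, 0.341)
t=0.040: state=(0.210, 0.342)
t=0.060: state=(0.216, 0.343)
continuing one RK4 step at a time; state shown every 25 steps (Δt=0.5):
t=0.500: state=(0.355, 0.369)
t=1.000: state=(0.573, 0.403)
t=1.500: state=(0.853, 0.447)
t=2.000: state=(1.145, 0.500)
t=2.500: state=(1.371, 0.562)
t=3.000: state=(1.494, 0.629)
t=3.500: state=(1.536, 0.697)
t=4.000: state=(1.533, 0.763)
t=4.500: state=(1.508, 0.827)
t=5.000: state=(1.471, 0.888)
t=5.500: state=(1.428, 0.945)
t=6.000: state=(1.381, 0.999)
t=6.500: state=(1.330, 1.050)
t=7.000: state=(1.275, 1.097)
t=7.500: state=(1.215, 1.140)
t=8.000: state=(1.149, 1.180)
t=8.500: state=(1.075, 1.216)
t=9.000: state=(0.991, 1.248)
t=9.500: state=(0.890, 1.275)
t=10.000: state=(0.765, 1.297)
t=10.500: state=(0.600, 1.313)
t=11.000: state=(0.365, 1.321)
t=11.500: state=(-0.000, 1.317)
t=12.000: state=(-0.584, 1.296)
t=12.320: state=(-1.066, 1.269)
next step: t=12.340: state=(-1.096, 1.267) — v has crossed -1.08
linear interpolation between t=12.320 (-1.06581) and t=12.340 (-1.09640) → t≈12.329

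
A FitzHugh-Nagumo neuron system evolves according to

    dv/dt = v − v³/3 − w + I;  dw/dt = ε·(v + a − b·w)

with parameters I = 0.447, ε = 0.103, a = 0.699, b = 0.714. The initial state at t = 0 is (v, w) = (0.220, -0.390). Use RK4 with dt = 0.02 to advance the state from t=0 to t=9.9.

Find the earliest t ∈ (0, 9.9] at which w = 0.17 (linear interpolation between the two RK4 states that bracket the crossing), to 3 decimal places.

t=0.000: state=(0.220, -0.390)
step 1 (dt=0.02): k1=(1.053, 0.123), k2=(1.062, 0.124), k3=(1.062, 0.124), k4=(1.071, 0.125); state += dt/6·(k1+2k2+2k3+k4)
t=0.020: state=(0.241, -0.388)
t=0.040: state=(0.263, -0.385)
t=0.060: state=(0.285, -0.382)
continuing one RK4 step at a time; state shown every 25 steps (Δt=0.5):
t=0.500: state=(0.848, -0.314)
t=1.000: state=(1.497, -0.207)
t=1.500: state=(1.825, -0.079)
t=2.000: state=(1.896, 0.054)
t=2.440: state=(1.883, 0.168)
next step: t=2.460: state=(1.881, 0.173) — w has crossed 0.17
linear interpolation between t=2.440 (0.16772) and t=2.460 (0.17279) → t≈2.449

t = 2.449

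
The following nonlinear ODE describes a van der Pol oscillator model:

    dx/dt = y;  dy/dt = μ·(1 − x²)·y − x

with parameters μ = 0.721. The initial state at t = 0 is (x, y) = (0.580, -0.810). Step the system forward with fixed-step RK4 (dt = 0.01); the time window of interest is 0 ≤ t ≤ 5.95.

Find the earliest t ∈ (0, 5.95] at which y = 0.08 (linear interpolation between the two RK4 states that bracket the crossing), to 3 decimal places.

t=0.000: state=(0.580, -0.810)
step 1 (dt=0.01): k1=(-0.810, -0.968), k2=(-0.815, -0.969), k3=(-0.815, -0.969), k4=(-0.820, -0.970); state += dt/6·(k1+2k2+2k3+k4)
t=0.010: state=(0.572, -0.820)
t=0.020: state=(0.564, -0.829)
t=0.030: state=(0.555, -0.839)
continuing one RK4 step at a time; state shown every 20 steps (Δt=0.2):
t=0.200: state=(0.398, -1.008)
t=0.400: state=(0.176, -1.212)
t=0.600: state=(-0.086, -1.410)
t=0.800: state=(-0.385, -1.565)
t=1.000: state=(-0.705, -1.616)
t=1.200: state=(-1.020, -1.500)
t=1.400: state=(-1.293, -1.200)
t=1.600: state=(-1.492, -0.785)
t=1.800: state=(-1.606, -0.359)
t=2.000: state=(-1.640, 0.007)
t=2.040: state=(-1.638, 0.071)
next step: t=2.050: state=(-1.637, 0.086) — y has crossed 0.08
linear interpolation between t=2.040 (0.07067) and t=2.050 (0.08609) → t≈2.046

t = 2.046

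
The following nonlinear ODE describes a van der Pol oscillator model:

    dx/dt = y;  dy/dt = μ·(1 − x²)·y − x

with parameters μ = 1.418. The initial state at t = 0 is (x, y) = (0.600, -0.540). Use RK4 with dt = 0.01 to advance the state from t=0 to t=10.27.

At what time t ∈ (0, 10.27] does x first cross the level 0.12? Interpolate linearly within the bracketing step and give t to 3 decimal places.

t = 0.536

t=0.000: state=(0.600, -0.540)
step 1 (dt=0.01): k1=(-0.540, -1.090), k2=(-0.545, -1.095), k3=(-0.545, -1.095), k4=(-0.551, -1.100); state += dt/6·(k1+2k2+2k3+k4)
t=0.010: state=(0.595, -0.551)
t=0.020: state=(0.589, -0.562)
t=0.030: state=(0.583, -0.573)
continuing one RK4 step at a time; state shown every 50 steps (Δt=0.5):
t=0.500: state=(0.167, -1.261)
t=0.530: state=(0.128, -1.319)
next step: t=0.540: state=(0.115, -1.339) — x has crossed 0.12
linear interpolation between t=0.530 (0.12824) and t=0.540 (0.11495) → t≈0.536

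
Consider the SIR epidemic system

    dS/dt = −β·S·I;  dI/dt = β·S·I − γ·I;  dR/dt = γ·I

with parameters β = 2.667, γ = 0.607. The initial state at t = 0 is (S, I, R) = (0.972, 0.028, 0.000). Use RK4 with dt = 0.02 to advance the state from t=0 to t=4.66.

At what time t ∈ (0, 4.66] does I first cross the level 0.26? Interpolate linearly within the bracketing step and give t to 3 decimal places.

t=0.000: state=(0.972, 0.028, 0.000)
step 1 (dt=0.02): k1=(-0.073, 0.056, 0.017), k2=(-0.074, 0.057, 0.017), k3=(-0.074, 0.057, 0.017), k4=(-0.075, 0.058, 0.018); state += dt/6·(k1+2k2+2k3+k4)
t=0.020: state=(0.971, 0.029, 0.000)
t=0.040: state=(0.969, 0.030, 0.001)
t=0.060: state=(0.967, 0.032, 0.001)
continuing one RK4 step at a time; state shown every 10 steps (Δt=0.2):
t=0.200: state=(0.954, 0.041, 0.004)
t=0.400: state=(0.929, 0.061, 0.010)
t=0.600: state=(0.893, 0.087, 0.019)
t=0.800: state=(0.845, 0.123, 0.032)
t=1.000: state=(0.782, 0.169, 0.050)
t=1.200: state=(0.705, 0.222, 0.073)
t=1.320: state=(0.653, 0.257, 0.091)
next step: t=1.340: state=(0.644, 0.262, 0.094) — I has crossed 0.26
linear interpolation between t=1.320 (0.25657) and t=1.340 (0.26239) → t≈1.332

t = 1.332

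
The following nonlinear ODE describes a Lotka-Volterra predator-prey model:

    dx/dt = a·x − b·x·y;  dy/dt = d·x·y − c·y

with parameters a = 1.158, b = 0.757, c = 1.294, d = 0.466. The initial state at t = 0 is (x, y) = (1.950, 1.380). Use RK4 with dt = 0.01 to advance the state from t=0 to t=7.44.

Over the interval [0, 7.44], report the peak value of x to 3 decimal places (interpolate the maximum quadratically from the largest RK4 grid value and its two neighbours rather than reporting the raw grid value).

max x = 3.856

t=0.000: state=(1.950, 1.380)
step 1 (dt=0.01): k1=(0.221, -0.532), k2=(0.225, -0.530), k3=(0.225, -0.530), k4=(0.229, -0.528); state += dt/6·(k1+2k2+2k3+k4)
t=0.010: state=(1.952, 1.375)
t=0.020: state=(1.955, 1.369)
t=0.030: state=(1.957, 1.364)
continuing one RK4 step at a time; state shown every 25 steps (Δt=0.25):
t=0.250: state=(2.030, 1.259)
t=0.500: state=(2.157, 1.162)
t=0.750: state=(2.329, 1.091)
t=1.000: state=(2.542, 1.048)
t=1.250: state=(2.790, 1.035)
t=1.500: state=(3.060, 1.053)
t=1.750: state=(3.335, 1.106)
t=2.000: state=(3.584, 1.198)
t=2.250: state=(3.772, 1.331)
t=2.500: state=(3.855, 1.504)
t=2.750: state=(3.802, 1.702)
t=3.000: state=(3.611, 1.899)
t=3.250: state=(3.314, 2.059)
t=3.500: state=(2.969, 2.149)
t=3.750: state=(2.636, 2.154)
t=4.000: state=(2.355, 2.083)
t=4.250: state=(2.145, 1.958)
t=4.500: state=(2.007, 1.803)
t=4.750: state=(1.935, 1.641)
t=5.000: state=(1.923, 1.486)
t=5.250: state=(1.965, 1.348)
t=5.500: state=(2.057, 1.232)
t=5.750: state=(2.196, 1.142)
t=6.000: state=(2.379, 1.078)
t=6.250: state=(2.601, 1.042)
t=6.500: state=(2.856, 1.036)
t=6.750: state=(3.129, 1.062)
t=7.000: state=(3.401, 1.125)
t=7.250: state=(3.639, 1.227)
t=7.440: state=(3.773, 1.333)
largest grid value and its neighbours: x(2.520)=3.85572, x(2.530)=3.85592, x(2.540)=3.85590
parabola through these three points peaks at t≈2.534 with x≈3.85594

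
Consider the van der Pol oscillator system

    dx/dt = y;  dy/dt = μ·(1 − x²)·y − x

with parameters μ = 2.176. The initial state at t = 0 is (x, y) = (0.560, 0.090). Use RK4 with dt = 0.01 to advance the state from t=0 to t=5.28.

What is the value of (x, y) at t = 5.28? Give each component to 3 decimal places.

(x, y) = (1.830, 1.720)

t=0.000: state=(0.560, 0.090)
step 1 (dt=0.01): k1=(0.090, -0.426), k2=(0.088, -0.429), k3=(0.088, -0.429), k4=(0.086, -0.433); state += dt/6·(k1+2k2+2k3+k4)
t=0.010: state=(0.561, 0.086)
t=0.020: state=(0.562, 0.081)
t=0.030: state=(0.563, 0.077)
continuing one RK4 step at a time; state shown every 20 steps (Δt=0.2):
t=0.200: state=(0.568, -0.011)
t=0.400: state=(0.553, -0.146)
t=0.600: state=(0.507, -0.324)
t=0.800: state=(0.419, -0.568)
t=1.000: state=(0.273, -0.918)
t=1.200: state=(0.041, -1.443)
t=1.400: state=(-0.319, -2.175)
t=1.600: state=(-0.823, -2.780)
t=1.800: state=(-1.356, -2.316)
t=2.000: state=(-1.692, -1.034)
t=2.200: state=(-1.803, -0.185)
t=2.400: state=(-1.800, 0.161)
t=2.600: state=(-1.752, 0.294)
t=2.800: state=(-1.686, 0.358)
t=3.000: state=(-1.610, 0.403)
t=3.200: state=(-1.525, 0.447)
t=3.400: state=(-1.431, 0.499)
t=3.600: state=(-1.325, 0.567)
t=3.800: state=(-1.202, 0.661)
t=4.000: state=(-1.057, 0.800)
t=4.200: state=(-0.877, 1.018)
t=4.400: state=(-0.640, 1.388)
t=4.600: state=(-0.303, 2.048)
t=4.800: state=(0.210, 3.150)
t=5.000: state=(0.949, 4.032)
t=5.200: state=(1.656, 2.630)
t=5.280: state=(1.830, 1.720)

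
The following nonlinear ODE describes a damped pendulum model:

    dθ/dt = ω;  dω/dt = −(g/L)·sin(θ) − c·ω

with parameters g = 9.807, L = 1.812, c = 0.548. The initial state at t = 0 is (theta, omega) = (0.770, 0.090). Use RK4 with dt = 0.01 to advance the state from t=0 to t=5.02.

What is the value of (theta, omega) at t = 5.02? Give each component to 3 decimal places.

t=0.000: state=(0.770, 0.090)
step 1 (dt=0.01): k1=(0.090, -3.817), k2=(0.071, -3.808), k3=(0.071, -3.808), k4=(0.052, -3.799); state += dt/6·(k1+2k2+2k3+k4)
t=0.010: state=(0.771, 0.052)
t=0.020: state=(0.771, 0.014)
t=0.030: state=(0.771, -0.024)
continuing one RK4 step at a time; state shown every 20 steps (Δt=0.2):
t=0.200: state=(0.715, -0.621)
t=0.400: state=(0.533, -1.161)
t=0.600: state=(0.268, -1.441)
t=0.800: state=(-0.023, -1.413)
t=1.000: state=(-0.278, -1.106)
t=1.200: state=(-0.453, -0.615)
t=1.400: state=(-0.521, -0.063)
t=1.600: state=(-0.481, 0.443)
t=1.800: state=(-0.352, 0.816)
t=2.000: state=(-0.168, 0.996)
t=2.200: state=(0.031, 0.960)
t=2.400: state=(0.204, 0.735)
t=2.600: state=(0.317, 0.388)
t=2.800: state=(0.356, 0.002)
t=3.000: state=(0.321, -0.344)
t=3.200: state=(0.226, -0.588)
t=3.400: state=(0.095, -0.691)
t=3.600: state=(-0.041, -0.645)
t=3.800: state=(-0.154, -0.474)
t=4.000: state=(-0.225, -0.227)
t=4.200: state=(-0.244, 0.040)
t=4.400: state=(-0.212, 0.271)
t=4.600: state=(-0.141, 0.424)
t=4.800: state=(-0.049, 0.477)
t=5.000: state=(0.043, 0.429)
t=5.020: state=(0.052, 0.419)

(theta, omega) = (0.052, 0.419)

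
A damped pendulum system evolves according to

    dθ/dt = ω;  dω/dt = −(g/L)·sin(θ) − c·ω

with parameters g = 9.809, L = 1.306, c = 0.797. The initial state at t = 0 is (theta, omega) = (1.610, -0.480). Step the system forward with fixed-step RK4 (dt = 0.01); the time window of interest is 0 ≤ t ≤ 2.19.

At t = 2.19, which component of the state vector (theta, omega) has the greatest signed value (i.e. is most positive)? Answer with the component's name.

largest component: omega

t=0.000: state=(1.610, -0.480)
step 1 (dt=0.01): k1=(-0.480, -7.122), k2=(-0.516, -7.095), k3=(-0.515, -7.095), k4=(-0.551, -7.067); state += dt/6·(k1+2k2+2k3+k4)
t=0.010: state=(1.605, -0.551)
t=0.020: state=(1.599, -0.621)
t=0.030: state=(1.592, -0.691)
continuing one RK4 step at a time; state shown every 10 steps (Δt=0.1):
t=0.100: state=(1.527, -1.165)
t=0.200: state=(1.379, -1.792)
t=0.300: state=(1.171, -2.345)
t=0.400: state=(0.914, -2.788)
t=0.500: state=(0.619, -3.073)
t=0.600: state=(0.306, -3.158)
t=0.700: state=(-0.005, -3.021)
t=0.800: state=(-0.292, -2.680)
t=0.900: state=(-0.536, -2.181)
t=1.000: state=(-0.725, -1.586)
t=1.100: state=(-0.852, -0.949)
t=1.200: state=(-0.915, -0.316)
t=1.300: state=(-0.916, 0.282)
t=1.400: state=(-0.860, 0.823)
t=1.500: state=(-0.754, 1.283)
t=1.600: state=(-0.607, 1.639)
t=1.700: state=(-0.430, 1.872)
t=1.800: state=(-0.237, 1.964)
t=1.900: state=(-0.042, 1.913)
t=2.000: state=(0.141, 1.729)
t=2.100: state=(0.300, 1.437)
t=2.190: state=(0.415, 1.107)
compare at T: theta=0.415, omega=1.107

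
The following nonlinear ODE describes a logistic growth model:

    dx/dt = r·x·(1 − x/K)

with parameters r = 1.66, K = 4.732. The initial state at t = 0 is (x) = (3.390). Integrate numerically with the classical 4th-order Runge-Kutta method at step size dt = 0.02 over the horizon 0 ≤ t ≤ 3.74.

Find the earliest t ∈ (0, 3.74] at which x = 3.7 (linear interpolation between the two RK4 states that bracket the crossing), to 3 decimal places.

t = 0.211

t=0.000: state=(3.390)
step 1 (dt=0.02): k1=(1.596), k2=(1.584), k3=(1.584), k4=(1.573); state += dt/6·(k1+2k2+2k3+k4)
t=0.020: state=(3.422)
t=0.040: state=(3.453)
t=0.060: state=(3.484)
continuing one RK4 step at a time; state shown every 10 steps (Δt=0.2):
t=0.200: state=(3.685)
next step: t=0.220: state=(3.712) — x has crossed 3.7
linear interpolation between t=0.200 (3.68527) and t=0.220 (3.71208) → t≈0.211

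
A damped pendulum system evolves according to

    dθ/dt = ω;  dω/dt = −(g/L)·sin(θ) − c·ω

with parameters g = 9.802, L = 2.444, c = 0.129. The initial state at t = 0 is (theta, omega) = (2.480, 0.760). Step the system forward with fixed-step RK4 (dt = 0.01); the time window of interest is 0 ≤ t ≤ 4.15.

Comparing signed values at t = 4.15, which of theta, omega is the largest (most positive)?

largest component: omega

t=0.000: state=(2.480, 0.760)
step 1 (dt=0.01): k1=(0.760, -2.562), k2=(0.747, -2.548), k3=(0.747, -2.549), k4=(0.735, -2.535); state += dt/6·(k1+2k2+2k3+k4)
t=0.010: state=(2.487, 0.735)
t=0.020: state=(2.495, 0.709)
t=0.030: state=(2.502, 0.684)
continuing one RK4 step at a time; state shown every 20 steps (Δt=0.2):
t=0.200: state=(2.584, 0.293)
t=0.400: state=(2.600, -0.124)
t=0.600: state=(2.534, -0.546)
t=0.800: state=(2.378, -1.028)
t=1.000: state=(2.116, -1.613)
t=1.200: state=(1.725, -2.308)
t=1.400: state=(1.191, -3.028)
t=1.600: state=(0.528, -3.543)
t=1.800: state=(-0.194, -3.581)
t=2.000: state=(-0.869, -3.089)
t=2.200: state=(-1.410, -2.295)
t=2.400: state=(-1.784, -1.450)
t=2.600: state=(-1.994, -0.666)
t=2.800: state=(-2.054, 0.058)
t=3.000: state=(-1.972, 0.768)
t=3.200: state=(-1.745, 1.504)
t=3.400: state=(-1.369, 2.253)
t=3.600: state=(-0.851, 2.900)
t=3.800: state=(-0.230, 3.230)
t=4.000: state=(0.408, 3.075)
t=4.150: state=(0.842, 2.668)
compare at T: theta=0.842, omega=2.668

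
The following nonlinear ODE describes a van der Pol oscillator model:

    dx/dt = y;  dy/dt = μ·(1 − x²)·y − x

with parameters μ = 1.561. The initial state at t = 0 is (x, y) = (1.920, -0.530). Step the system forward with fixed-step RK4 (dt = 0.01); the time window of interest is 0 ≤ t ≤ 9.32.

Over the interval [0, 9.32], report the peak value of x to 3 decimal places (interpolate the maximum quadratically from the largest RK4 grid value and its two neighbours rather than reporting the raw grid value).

t=0.000: state=(1.920, -0.530)
step 1 (dt=0.01): k1=(-0.530, 0.303), k2=(-0.528, 0.290), k3=(-0.529, 0.291), k4=(-0.527, 0.279); state += dt/6·(k1+2k2+2k3+k4)
t=0.010: state=(1.915, -0.527)
t=0.020: state=(1.909, -0.524)
t=0.030: state=(1.904, -0.522)
continuing one RK4 step at a time; state shown every 50 steps (Δt=0.5):
t=0.500: state=(1.663, -0.536)
t=1.000: state=(1.362, -0.688)
t=1.500: state=(0.942, -1.047)
t=2.000: state=(0.208, -2.071)
t=2.500: state=(-1.225, -3.120)
t=3.000: state=(-2.008, -0.211)
t=3.500: state=(-1.917, 0.374)
t=4.000: state=(-1.696, 0.499)
t=4.500: state=(-1.412, 0.650)
t=5.000: state=(-1.020, 0.963)
t=5.500: state=(-0.362, 1.826)
t=6.000: state=(0.969, 3.288)
t=6.500: state=(1.980, 0.498)
t=7.000: state=(1.945, -0.342)
t=7.500: state=(1.735, -0.481)
t=8.000: state=(1.462, -0.620)
t=8.500: state=(1.093, -0.893)
t=9.000: state=(0.497, -1.620)
t=9.320: state=(-0.175, -2.663)
largest grid value and its neighbours: x(6.650)=2.01570, x(6.660)=2.01590, x(6.670)=2.01590
parabola through these three points peaks at t≈6.665 with x≈2.01592

max x = 2.016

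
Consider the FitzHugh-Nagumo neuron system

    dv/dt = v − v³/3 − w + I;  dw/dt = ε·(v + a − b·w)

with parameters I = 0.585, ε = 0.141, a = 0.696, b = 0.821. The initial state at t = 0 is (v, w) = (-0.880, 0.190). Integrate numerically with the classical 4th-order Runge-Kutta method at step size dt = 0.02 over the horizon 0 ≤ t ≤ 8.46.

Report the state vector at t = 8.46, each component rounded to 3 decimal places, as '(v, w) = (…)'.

t=0.000: state=(-0.880, 0.190)
step 1 (dt=0.02): k1=(-0.258, -0.048), k2=(-0.258, -0.048), k3=(-0.258, -0.048), k4=(-0.258, -0.049); state += dt/6·(k1+2k2+2k3+k4)
t=0.020: state=(-0.885, 0.189)
t=0.040: state=(-0.890, 0.188)
t=0.060: state=(-0.895, 0.187)
continuing one RK4 step at a time; state shown every 25 steps (Δt=0.5):
t=0.500: state=(-1.007, 0.162)
t=1.000: state=(-1.118, 0.128)
t=1.500: state=(-1.199, 0.089)
t=2.000: state=(-1.247, 0.047)
t=2.500: state=(-1.265, 0.006)
t=3.000: state=(-1.261, -0.033)
t=3.500: state=(-1.241, -0.069)
t=4.000: state=(-1.212, -0.102)
t=4.500: state=(-1.174, -0.130)
t=5.000: state=(-1.132, -0.154)
t=5.500: state=(-1.084, -0.174)
t=6.000: state=(-1.032, -0.189)
t=6.500: state=(-0.976, -0.199)
t=7.000: state=(-0.914, -0.205)
t=7.500: state=(-0.845, -0.206)
t=8.000: state=(-0.765, -0.202)
t=8.460: state=(-0.680, -0.193)

(v, w) = (-0.680, -0.193)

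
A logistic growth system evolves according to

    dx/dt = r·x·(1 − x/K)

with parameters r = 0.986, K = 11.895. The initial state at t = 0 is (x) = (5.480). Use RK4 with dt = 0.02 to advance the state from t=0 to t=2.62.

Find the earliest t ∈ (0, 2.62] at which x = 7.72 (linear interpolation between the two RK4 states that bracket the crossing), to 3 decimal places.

t=0.000: state=(5.480)
step 1 (dt=0.02): k1=(2.914), k2=(2.916), k3=(2.916), k4=(2.918); state += dt/6·(k1+2k2+2k3+k4)
t=0.020: state=(5.538)
t=0.040: state=(5.597)
t=0.060: state=(5.655)
continuing one RK4 step at a time; state shown every 5 steps (Δt=0.1):
t=0.100: state=(5.772)
t=0.200: state=(6.065)
t=0.300: state=(6.358)
t=0.400: state=(6.649)
t=0.500: state=(6.936)
t=0.600: state=(7.218)
t=0.700: state=(7.495)
t=0.780: state=(7.711)
next step: t=0.800: state=(7.765) — x has crossed 7.72
linear interpolation between t=0.780 (7.71145) and t=0.800 (7.76478) → t≈0.783

t = 0.783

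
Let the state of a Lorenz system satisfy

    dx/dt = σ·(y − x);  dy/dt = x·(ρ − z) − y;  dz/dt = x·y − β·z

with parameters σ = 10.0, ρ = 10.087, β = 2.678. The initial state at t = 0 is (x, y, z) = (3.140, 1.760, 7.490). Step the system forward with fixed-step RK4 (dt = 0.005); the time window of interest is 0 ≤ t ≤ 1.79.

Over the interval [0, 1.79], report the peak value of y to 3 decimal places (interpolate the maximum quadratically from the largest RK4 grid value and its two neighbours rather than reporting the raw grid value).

t=0.000: state=(3.140, 1.760, 7.490)
step 1 (dt=0.005): k1=(-13.800, 6.395, -14.532), k2=(-13.295, 6.402, -14.446), k3=(-13.308, 6.404, -14.444), k4=(-12.814, 6.412, -14.357); state += dt/6·(k1+2k2+2k3+k4)
t=0.005: state=(3.073, 1.792, 7.418)
t=0.010: state=(3.012, 1.824, 7.346)
t=0.015: state=(2.955, 1.856, 7.276)
continuing one RK4 step at a time; state shown every 20 steps (Δt=0.1):
t=0.100: state=(2.510, 2.431, 6.227)
t=0.200: state=(2.754, 3.264, 5.412)
t=0.300: state=(3.470, 4.378, 5.184)
t=0.400: state=(4.537, 5.736, 5.759)
t=0.500: state=(5.767, 6.949, 7.330)
t=0.600: state=(6.691, 7.243, 9.598)
t=0.700: state=(6.719, 6.215, 11.396)
t=0.800: state=(5.823, 4.663, 11.714)
t=0.900: state=(4.659, 3.595, 10.819)
t=1.000: state=(3.816, 3.215, 9.506)
t=1.100: state=(3.456, 3.323, 8.293)
t=1.200: state=(3.517, 3.755, 7.414)
t=1.300: state=(3.904, 4.427, 7.000)
t=1.400: state=(4.528, 5.230, 7.149)
t=1.500: state=(5.247, 5.942, 7.892)
t=1.600: state=(5.823, 6.233, 9.042)
t=1.700: state=(5.992, 5.905, 10.109)
t=1.790: state=(5.723, 5.243, 10.568)
largest grid value and its neighbours: y(0.570)=7.29661, y(0.575)=7.29680, y(0.580)=7.29337
parabola through these three points peaks at t≈0.573 with y≈7.29716

max y = 7.297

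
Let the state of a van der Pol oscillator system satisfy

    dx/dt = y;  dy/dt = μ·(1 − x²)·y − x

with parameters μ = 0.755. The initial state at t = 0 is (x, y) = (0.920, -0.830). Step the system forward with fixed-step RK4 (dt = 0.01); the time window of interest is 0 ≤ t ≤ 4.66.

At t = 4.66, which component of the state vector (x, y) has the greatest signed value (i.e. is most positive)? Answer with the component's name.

largest component: y

t=0.000: state=(0.920, -0.830)
step 1 (dt=0.01): k1=(-0.830, -1.016), k2=(-0.835, -1.017), k3=(-0.835, -1.018), k4=(-0.840, -1.019); state += dt/6·(k1+2k2+2k3+k4)
t=0.010: state=(0.912, -0.840)
t=0.020: state=(0.903, -0.850)
t=0.030: state=(0.895, -0.861)
continuing one RK4 step at a time; state shown every 20 steps (Δt=0.2):
t=0.200: state=(0.733, -1.040)
t=0.400: state=(0.502, -1.272)
t=0.600: state=(0.223, -1.527)
t=0.800: state=(-0.109, -1.786)
t=1.000: state=(-0.488, -1.985)
t=1.200: state=(-0.891, -2.003)
t=1.400: state=(-1.269, -1.735)
t=1.600: state=(-1.568, -1.220)
t=1.800: state=(-1.753, -0.640)
t=2.000: state=(-1.830, -0.151)
t=2.200: state=(-1.823, 0.202)
t=2.400: state=(-1.756, 0.450)
t=2.600: state=(-1.647, 0.635)
t=2.800: state=(-1.504, 0.790)
t=3.000: state=(-1.331, 0.942)
t=3.200: state=(-1.126, 1.109)
t=3.400: state=(-0.885, 1.308)
t=3.600: state=(-0.600, 1.553)
t=3.800: state=(-0.261, 1.846)
t=4.000: state=(0.140, 2.156)
t=4.200: state=(0.596, 2.375)
t=4.400: state=(1.071, 2.311)
t=4.600: state=(1.493, 1.844)
t=4.660: state=(1.597, 1.641)
compare at T: x=1.597, y=1.641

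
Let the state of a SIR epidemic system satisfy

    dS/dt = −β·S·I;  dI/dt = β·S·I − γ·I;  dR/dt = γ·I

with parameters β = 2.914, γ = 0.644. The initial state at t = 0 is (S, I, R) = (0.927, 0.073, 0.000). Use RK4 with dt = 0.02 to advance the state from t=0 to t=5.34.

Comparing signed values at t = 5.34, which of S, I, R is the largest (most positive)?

t=0.000: state=(0.927, 0.073, 0.000)
step 1 (dt=0.02): k1=(-0.197, 0.150, 0.047), k2=(-0.201, 0.153, 0.048), k3=(-0.201, 0.153, 0.048), k4=(-0.205, 0.156, 0.049); state += dt/6·(k1+2k2+2k3+k4)
t=0.020: state=(0.923, 0.076, 0.001)
t=0.040: state=(0.919, 0.079, 0.002)
t=0.060: state=(0.914, 0.083, 0.003)
continuing one RK4 step at a time; state shown every 10 steps (Δt=0.2):
t=0.200: state=(0.880, 0.109, 0.012)
t=0.400: state=(0.815, 0.157, 0.029)
t=0.600: state=(0.731, 0.216, 0.052)
t=0.800: state=(0.632, 0.283, 0.085)
t=1.000: state=(0.526, 0.349, 0.125)
t=1.200: state=(0.422, 0.404, 0.174)
t=1.400: state=(0.329, 0.442, 0.229)
t=1.600: state=(0.253, 0.460, 0.287)
t=1.800: state=(0.193, 0.460, 0.346)
t=2.000: state=(0.148, 0.447, 0.405)
t=2.200: state=(0.115, 0.424, 0.461)
t=2.400: state=(0.091, 0.395, 0.514)
t=2.600: state=(0.073, 0.364, 0.563)
t=2.800: state=(0.059, 0.333, 0.608)
t=3.000: state=(0.049, 0.302, 0.649)
t=3.200: state=(0.042, 0.273, 0.686)
t=3.400: state=(0.036, 0.245, 0.719)
t=3.600: state=(0.031, 0.220, 0.749)
t=3.800: state=(0.028, 0.197, 0.776)
t=4.000: state=(0.025, 0.175, 0.800)
t=4.200: state=(0.023, 0.156, 0.821)
t=4.400: state=(0.021, 0.139, 0.840)
t=4.600: state=(0.019, 0.124, 0.857)
t=4.800: state=(0.018, 0.110, 0.872)
t=5.000: state=(0.017, 0.098, 0.885)
t=5.200: state=(0.016, 0.087, 0.897)
t=5.340: state=(0.015, 0.080, 0.905)
compare at T: S=0.015, I=0.080, R=0.905

largest component: R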